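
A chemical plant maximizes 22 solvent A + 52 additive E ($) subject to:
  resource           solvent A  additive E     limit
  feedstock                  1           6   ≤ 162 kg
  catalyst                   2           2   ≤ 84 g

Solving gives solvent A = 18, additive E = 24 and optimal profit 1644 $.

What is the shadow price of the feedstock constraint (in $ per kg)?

6

Both feedstock and catalyst are binding at x*.
Dual feasibility on the basic columns requires 1·y_feedstock + 2·y_catalyst = 22, 6·y_feedstock + 2·y_catalyst = 52.
→ y_feedstock = 6 and y_catalyst = 8.
Shadow price of feedstock = 6.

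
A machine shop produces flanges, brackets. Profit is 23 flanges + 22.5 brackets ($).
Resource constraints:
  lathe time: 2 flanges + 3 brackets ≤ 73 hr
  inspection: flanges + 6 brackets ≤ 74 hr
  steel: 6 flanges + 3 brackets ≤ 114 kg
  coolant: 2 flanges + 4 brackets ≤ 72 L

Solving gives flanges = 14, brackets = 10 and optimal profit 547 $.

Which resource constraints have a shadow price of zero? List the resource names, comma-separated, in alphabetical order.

lathe time: 58/73 (slack 15)
inspection: 74/74 (binding)
steel: 114/114 (binding)
coolant: 68/72 (slack 4)
By complementary slackness, a constraint with positive slack has shadow price 0 → coolant, lathe time.

coolant, lathe time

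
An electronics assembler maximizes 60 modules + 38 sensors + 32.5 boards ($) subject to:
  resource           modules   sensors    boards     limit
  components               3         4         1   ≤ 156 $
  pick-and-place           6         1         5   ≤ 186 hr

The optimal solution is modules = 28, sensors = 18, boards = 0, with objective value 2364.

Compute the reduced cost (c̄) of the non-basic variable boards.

-5.5

At the optimum: components uses 156 of 156 (binding); pick-and-place uses 186 of 186 (binding).
Dual feasibility on the basic columns requires 3·y_components + 6·y_pick-and-place = 60, 4·y_components + 1·y_pick-and-place = 38.
→ y_components = 8 and y_pick-and-place = 6.
Reduced cost of boards: c₃ − yᵀa₃ = 32.5 − (8·1 + 6·5) = 32.5 − 38 = -5.5.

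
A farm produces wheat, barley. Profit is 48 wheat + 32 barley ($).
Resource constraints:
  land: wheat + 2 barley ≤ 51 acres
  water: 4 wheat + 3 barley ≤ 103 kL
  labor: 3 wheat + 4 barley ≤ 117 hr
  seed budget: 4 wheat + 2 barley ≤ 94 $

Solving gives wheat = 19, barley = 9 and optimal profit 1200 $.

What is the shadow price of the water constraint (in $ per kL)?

Check each constraint at x*: land 37/51 (slack 14); water 103/103 (tight); labor 93/117 (slack 24); seed budget 94/94 (tight).
Slack constraints have shadow price 0 (complementary slackness).
Dual feasibility on the basic columns requires 4·y_water + 4·y_seed budget = 48, 3·y_water + 2·y_seed budget = 32.
→ y_water = 8 and y_seed budget = 4.
Shadow price of water = 8.

8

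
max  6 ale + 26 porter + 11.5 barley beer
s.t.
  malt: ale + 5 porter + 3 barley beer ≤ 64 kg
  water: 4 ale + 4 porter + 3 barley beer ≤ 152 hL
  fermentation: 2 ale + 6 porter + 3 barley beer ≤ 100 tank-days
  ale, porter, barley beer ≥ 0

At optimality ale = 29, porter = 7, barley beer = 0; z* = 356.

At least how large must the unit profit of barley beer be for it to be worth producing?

At the optimum: malt uses 64 of 64 (binding); water uses 144 of 152 (slack = 8); fermentation uses 100 of 100 (binding).
Since water is not tight, its dual is 0.
From A_Bᵀ y = c: 1·y_malt + 2·y_fermentation = 6; 5·y_malt + 6·y_fermentation = 26.
This yields shadow prices y_malt = 4, y_fermentation = 1.
barley beer enters the basis when its profit ≥ yᵀa₃ = 4·3 + 1·3 = 15.

15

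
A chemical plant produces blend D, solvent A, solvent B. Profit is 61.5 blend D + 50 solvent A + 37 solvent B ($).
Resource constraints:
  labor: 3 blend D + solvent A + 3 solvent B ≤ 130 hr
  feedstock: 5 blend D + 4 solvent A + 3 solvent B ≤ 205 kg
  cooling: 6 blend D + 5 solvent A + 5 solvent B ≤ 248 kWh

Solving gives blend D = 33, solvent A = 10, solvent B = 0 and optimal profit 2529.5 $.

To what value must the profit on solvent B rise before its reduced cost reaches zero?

42.5

Check each constraint at x*: labor 109/130 (slack 21); feedstock 205/205 (tight); cooling 248/248 (tight).
By complementary slackness, y = 0 for the non-binding constraint.
Dual feasibility on the basic columns requires 5·y_feedstock + 6·y_cooling = 61.5, 4·y_feedstock + 5·y_cooling = 50.
Solving: y_feedstock = 7.5, y_cooling = 4.
solvent B enters the basis when its profit ≥ yᵀa₃ = 7.5·3 + 4·5 = 42.5.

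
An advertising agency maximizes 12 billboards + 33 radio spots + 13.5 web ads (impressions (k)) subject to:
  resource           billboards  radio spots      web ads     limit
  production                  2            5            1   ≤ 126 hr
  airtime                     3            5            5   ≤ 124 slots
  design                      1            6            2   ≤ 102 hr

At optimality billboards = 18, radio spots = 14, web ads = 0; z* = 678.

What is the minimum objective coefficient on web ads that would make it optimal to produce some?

21

Check each constraint at x*: production 106/126 (slack 20); airtime 124/124 (tight); design 102/102 (tight).
By complementary slackness, y = 0 for the non-binding constraint.
The binding rows give the dual system: 3·y_airtime + 1·y_design = 12 and 5·y_airtime + 6·y_design = 33.
Solving: y_airtime = 3, y_design = 3.
web ads enters the basis when its profit ≥ yᵀa₃ = 3·5 + 3·2 = 21.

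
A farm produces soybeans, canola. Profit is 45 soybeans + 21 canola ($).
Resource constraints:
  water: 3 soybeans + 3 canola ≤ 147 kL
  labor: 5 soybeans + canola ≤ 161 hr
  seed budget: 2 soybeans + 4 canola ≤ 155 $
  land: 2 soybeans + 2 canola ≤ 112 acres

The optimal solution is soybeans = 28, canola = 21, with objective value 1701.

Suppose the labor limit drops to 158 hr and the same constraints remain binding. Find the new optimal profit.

At the optimum: water uses 147 of 147 (binding); labor uses 161 of 161 (binding); seed budget uses 140 of 155 (slack = 15); land uses 98 of 112 (slack = 14).
By complementary slackness, y = 0 for the non-binding constraints.
Dual feasibility on the basic columns requires 3·y_water + 5·y_labor = 45, 3·y_water + 1·y_labor = 21.
Solving: y_water = 5, y_labor = 6.
Δz = y_labor·Δb = 6 × (-3) = -18, so new z* = 1701 − 18 = 1683.

1683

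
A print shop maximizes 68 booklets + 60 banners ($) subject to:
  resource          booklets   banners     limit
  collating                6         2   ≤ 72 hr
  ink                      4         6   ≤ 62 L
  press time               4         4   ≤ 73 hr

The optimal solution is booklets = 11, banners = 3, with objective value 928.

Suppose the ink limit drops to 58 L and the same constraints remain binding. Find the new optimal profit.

At the optimum: collating uses 72 of 72 (binding); ink uses 62 of 62 (binding); press time uses 56 of 73 (slack = 17).
Slack constraints have shadow price 0 (complementary slackness).
The binding rows give the dual system: 6·y_collating + 4·y_ink = 68 and 2·y_collating + 6·y_ink = 60.
This yields shadow prices y_collating = 6, y_ink = 8.
Δz = y_ink·Δb = 8 × (-4) = -32, so new z* = 928 − 32 = 896.

896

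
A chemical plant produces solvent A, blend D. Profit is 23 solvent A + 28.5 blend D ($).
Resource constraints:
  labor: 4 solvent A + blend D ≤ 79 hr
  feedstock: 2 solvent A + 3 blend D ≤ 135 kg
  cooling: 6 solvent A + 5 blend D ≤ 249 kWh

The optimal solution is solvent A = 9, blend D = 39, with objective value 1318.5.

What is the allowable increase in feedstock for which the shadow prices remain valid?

14.4

Binding constraints: feedstock, cooling. The basis is B = [[2,3],[6,5]] with det -8.
Per unit increase in feedstock, x* moves by d = (-0.625, 0.75).
The basis stays optimal until solvent A reaches 0; allowable increase = 14.4 kg.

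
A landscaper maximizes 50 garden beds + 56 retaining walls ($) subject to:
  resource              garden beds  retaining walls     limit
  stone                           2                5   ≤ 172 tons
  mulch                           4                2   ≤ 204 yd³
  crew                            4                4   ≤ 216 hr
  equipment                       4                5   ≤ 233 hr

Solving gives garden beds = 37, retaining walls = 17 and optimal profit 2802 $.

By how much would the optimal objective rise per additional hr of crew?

6.5

At the optimum: stone uses 159 of 172 (slack = 13); mulch uses 182 of 204 (slack = 22); crew uses 216 of 216 (binding); equipment uses 233 of 233 (binding).
Since stone, mulch are not tight, their duals are 0.
Dual feasibility on the basic columns requires 4·y_crew + 4·y_equipment = 50, 4·y_crew + 5·y_equipment = 56.
This yields shadow prices y_crew = 6.5, y_equipment = 6.
Shadow price of crew = 6.5.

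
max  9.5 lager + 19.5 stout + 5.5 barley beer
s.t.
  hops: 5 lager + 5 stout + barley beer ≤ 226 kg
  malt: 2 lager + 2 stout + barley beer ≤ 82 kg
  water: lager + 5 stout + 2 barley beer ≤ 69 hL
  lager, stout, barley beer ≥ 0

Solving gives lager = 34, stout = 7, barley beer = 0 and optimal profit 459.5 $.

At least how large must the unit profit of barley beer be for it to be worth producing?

Binding: malt and water. Non-binding: hops (21 unused).
By complementary slackness, y = 0 for the non-binding constraint.
From A_Bᵀ y = c: 2·y_malt + 1·y_water = 9.5; 2·y_malt + 5·y_water = 19.5.
Solving: y_malt = 3.5, y_water = 2.5.
barley beer enters the basis when its profit ≥ yᵀa₃ = 3.5·1 + 2.5·2 = 8.5.

8.5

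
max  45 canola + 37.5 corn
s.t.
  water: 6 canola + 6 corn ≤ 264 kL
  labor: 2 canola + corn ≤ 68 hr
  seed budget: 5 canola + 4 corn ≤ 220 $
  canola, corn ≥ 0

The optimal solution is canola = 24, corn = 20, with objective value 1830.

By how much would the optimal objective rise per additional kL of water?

Check each constraint at x*: water 264/264 (tight); labor 68/68 (tight); seed budget 200/220 (slack 20).
By complementary slackness, y = 0 for the non-binding constraint.
From A_Bᵀ y = c: 6·y_water + 2·y_labor = 45; 6·y_water + 1·y_labor = 37.5.
→ y_water = 5 and y_labor = 7.5.
Shadow price of water = 5.

5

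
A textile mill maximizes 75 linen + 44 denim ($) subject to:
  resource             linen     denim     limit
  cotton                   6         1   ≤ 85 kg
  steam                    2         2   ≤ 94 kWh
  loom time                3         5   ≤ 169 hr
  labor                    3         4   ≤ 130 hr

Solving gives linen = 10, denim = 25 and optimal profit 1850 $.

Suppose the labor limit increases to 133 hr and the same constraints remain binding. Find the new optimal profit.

1877

Check each constraint at x*: cotton 85/85 (tight); steam 70/94 (slack 24); loom time 155/169 (slack 14); labor 130/130 (tight).
Since steam, loom time are not tight, their duals are 0.
Dual feasibility on the basic columns requires 6·y_cotton + 3·y_labor = 75, 1·y_cotton + 4·y_labor = 44.
This yields shadow prices y_cotton = 8, y_labor = 9.
Δz = y_labor·Δb = 9 × (3) = 27, so new z* = 1850 + 27 = 1877.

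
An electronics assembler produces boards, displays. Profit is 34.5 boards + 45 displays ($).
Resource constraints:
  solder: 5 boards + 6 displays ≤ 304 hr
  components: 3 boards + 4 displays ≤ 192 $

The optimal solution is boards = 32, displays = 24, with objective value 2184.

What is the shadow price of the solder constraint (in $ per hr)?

1.5

Check each constraint at x*: solder 304/304 (tight); components 192/192 (tight).
From A_Bᵀ y = c: 5·y_solder + 3·y_components = 34.5; 6·y_solder + 4·y_components = 45.
Solving: y_solder = 1.5, y_components = 9.
Shadow price of solder = 1.5.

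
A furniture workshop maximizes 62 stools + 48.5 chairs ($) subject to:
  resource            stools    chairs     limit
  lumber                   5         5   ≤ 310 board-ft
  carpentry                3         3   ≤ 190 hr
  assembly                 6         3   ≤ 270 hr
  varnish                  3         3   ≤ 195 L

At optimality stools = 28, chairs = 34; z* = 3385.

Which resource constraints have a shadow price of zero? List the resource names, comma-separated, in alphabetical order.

carpentry, varnish

lumber: 310/310 (binding)
carpentry: 186/190 (slack 4)
assembly: 270/270 (binding)
varnish: 186/195 (slack 9)
By complementary slackness, a constraint with positive slack has shadow price 0 → carpentry, varnish.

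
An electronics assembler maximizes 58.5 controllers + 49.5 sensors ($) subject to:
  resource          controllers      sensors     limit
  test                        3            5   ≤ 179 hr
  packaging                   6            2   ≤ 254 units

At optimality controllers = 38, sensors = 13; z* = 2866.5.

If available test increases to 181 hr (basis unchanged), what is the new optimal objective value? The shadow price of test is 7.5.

Δb = 2, so new z* = 2866.5 + (7.5)·(2) = 2866.5 + 15 = 2881.5.

2881.5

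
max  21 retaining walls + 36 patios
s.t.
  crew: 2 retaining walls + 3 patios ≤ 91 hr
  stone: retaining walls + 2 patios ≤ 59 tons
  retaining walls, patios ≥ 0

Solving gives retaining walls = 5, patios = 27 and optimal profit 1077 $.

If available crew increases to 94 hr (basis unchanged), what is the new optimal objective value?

Check each constraint at x*: crew 91/91 (tight); stone 59/59 (tight).
Dual feasibility on the basic columns requires 2·y_crew + 1·y_stone = 21, 3·y_crew + 2·y_stone = 36.
→ y_crew = 6 and y_stone = 9.
Δz = y_crew·Δb = 6 × (3) = 18, so new z* = 1077 + 18 = 1095.

1095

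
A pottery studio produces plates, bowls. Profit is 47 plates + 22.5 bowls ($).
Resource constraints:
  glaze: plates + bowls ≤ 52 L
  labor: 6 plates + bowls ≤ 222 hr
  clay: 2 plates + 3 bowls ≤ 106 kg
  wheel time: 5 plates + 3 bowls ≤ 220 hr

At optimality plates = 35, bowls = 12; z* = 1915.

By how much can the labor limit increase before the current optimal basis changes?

16

Binding constraints: labor, clay. The basis is B = [[6,1],[2,3]] with det 16.
Per unit increase in labor, x* moves by d = (0.1875, -0.125).
The basis stays optimal until wheel time becomes binding; allowable increase = 16 hr.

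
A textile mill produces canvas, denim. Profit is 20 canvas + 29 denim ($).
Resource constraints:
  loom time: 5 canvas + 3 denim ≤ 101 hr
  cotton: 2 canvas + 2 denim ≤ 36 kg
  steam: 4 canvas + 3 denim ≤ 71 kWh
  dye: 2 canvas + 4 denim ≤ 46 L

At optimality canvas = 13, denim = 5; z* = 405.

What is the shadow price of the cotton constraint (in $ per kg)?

Check each constraint at x*: loom time 80/101 (slack 21); cotton 36/36 (tight); steam 67/71 (slack 4); dye 46/46 (tight).
Slack constraints have shadow price 0 (complementary slackness).
Dual feasibility on the basic columns requires 2·y_cotton + 2·y_dye = 20, 2·y_cotton + 4·y_dye = 29.
→ y_cotton = 5.5 and y_dye = 4.5.
Shadow price of cotton = 5.5.

5.5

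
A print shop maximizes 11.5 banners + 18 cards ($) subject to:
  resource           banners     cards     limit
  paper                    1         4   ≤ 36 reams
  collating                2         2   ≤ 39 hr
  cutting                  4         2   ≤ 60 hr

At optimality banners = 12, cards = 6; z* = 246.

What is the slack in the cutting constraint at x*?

0

cutting used = 4·12 + 2·6 = 60; slack = 60 − 60 = 0.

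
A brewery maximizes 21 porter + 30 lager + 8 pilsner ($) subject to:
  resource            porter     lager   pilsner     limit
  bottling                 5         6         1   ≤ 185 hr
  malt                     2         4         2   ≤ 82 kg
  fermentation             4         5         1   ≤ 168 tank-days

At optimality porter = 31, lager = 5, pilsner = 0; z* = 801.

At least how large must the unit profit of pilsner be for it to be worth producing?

9

Binding: bottling and malt. Non-binding: fermentation (19 unused).
By complementary slackness, y = 0 for the non-binding constraint.
From A_Bᵀ y = c: 5·y_bottling + 2·y_malt = 21; 6·y_bottling + 4·y_malt = 30.
→ y_bottling = 3 and y_malt = 3.
pilsner enters the basis when its profit ≥ yᵀa₃ = 3·1 + 3·2 = 9.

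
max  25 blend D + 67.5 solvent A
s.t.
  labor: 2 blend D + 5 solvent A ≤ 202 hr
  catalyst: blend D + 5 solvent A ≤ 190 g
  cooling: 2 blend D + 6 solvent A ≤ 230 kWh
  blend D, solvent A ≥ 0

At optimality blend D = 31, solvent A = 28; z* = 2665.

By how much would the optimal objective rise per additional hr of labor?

7.5

Check each constraint at x*: labor 202/202 (tight); catalyst 171/190 (slack 19); cooling 230/230 (tight).
Since catalyst is not tight, its dual is 0.
Dual feasibility on the basic columns requires 2·y_labor + 2·y_cooling = 25, 5·y_labor + 6·y_cooling = 67.5.
Solving: y_labor = 7.5, y_cooling = 5.
Shadow price of labor = 7.5.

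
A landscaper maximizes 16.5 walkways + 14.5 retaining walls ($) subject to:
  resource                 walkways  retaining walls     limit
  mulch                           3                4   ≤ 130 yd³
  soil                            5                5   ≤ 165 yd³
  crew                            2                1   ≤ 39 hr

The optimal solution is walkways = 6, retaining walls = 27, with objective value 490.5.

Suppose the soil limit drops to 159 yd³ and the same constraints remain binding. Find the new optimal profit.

475.5

Binding: soil and crew. Non-binding: mulch (4 unused).
Slack constraints have shadow price 0 (complementary slackness).
The binding rows give the dual system: 5·y_soil + 2·y_crew = 16.5 and 5·y_soil + 1·y_crew = 14.5.
→ y_soil = 2.5 and y_crew = 2.
Δz = y_soil·Δb = 2.5 × (-6) = -15, so new z* = 490.5 − 15 = 475.5.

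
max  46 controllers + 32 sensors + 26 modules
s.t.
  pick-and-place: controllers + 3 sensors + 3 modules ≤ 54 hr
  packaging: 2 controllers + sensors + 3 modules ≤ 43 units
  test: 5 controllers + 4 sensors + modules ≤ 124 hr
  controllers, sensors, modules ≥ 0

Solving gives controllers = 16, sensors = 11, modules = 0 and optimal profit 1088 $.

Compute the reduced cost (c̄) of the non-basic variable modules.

-4

Check each constraint at x*: pick-and-place 49/54 (slack 5); packaging 43/43 (tight); test 124/124 (tight).
Since pick-and-place is not tight, its dual is 0.
Dual feasibility on the basic columns requires 2·y_packaging + 5·y_test = 46, 1·y_packaging + 4·y_test = 32.
Solving: y_packaging = 8, y_test = 6.
Reduced cost of modules: c₃ − yᵀa₃ = 26 − (8·3 + 6·1) = 26 − 30 = -4.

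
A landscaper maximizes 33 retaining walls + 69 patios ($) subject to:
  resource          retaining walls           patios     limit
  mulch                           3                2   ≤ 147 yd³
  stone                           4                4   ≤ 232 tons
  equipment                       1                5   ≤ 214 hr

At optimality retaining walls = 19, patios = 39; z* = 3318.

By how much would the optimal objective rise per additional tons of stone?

Check each constraint at x*: mulch 135/147 (slack 12); stone 232/232 (tight); equipment 214/214 (tight).
Slack constraints have shadow price 0 (complementary slackness).
From A_Bᵀ y = c: 4·y_stone + 1·y_equipment = 33; 4·y_stone + 5·y_equipment = 69.
This yields shadow prices y_stone = 6, y_equipment = 9.
Shadow price of stone = 6.

6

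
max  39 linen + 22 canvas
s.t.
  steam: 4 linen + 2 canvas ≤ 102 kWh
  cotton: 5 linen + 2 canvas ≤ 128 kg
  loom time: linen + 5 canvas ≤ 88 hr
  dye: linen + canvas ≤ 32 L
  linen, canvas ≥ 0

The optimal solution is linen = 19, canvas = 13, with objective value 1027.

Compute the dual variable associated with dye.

Check each constraint at x*: steam 102/102 (tight); cotton 121/128 (slack 7); loom time 84/88 (slack 4); dye 32/32 (tight).
Since cotton, loom time are not tight, their duals are 0.
The binding rows give the dual system: 4·y_steam + 1·y_dye = 39 and 2·y_steam + 1·y_dye = 22.
Solving: y_steam = 8.5, y_dye = 5.
Shadow price of dye = 5.

5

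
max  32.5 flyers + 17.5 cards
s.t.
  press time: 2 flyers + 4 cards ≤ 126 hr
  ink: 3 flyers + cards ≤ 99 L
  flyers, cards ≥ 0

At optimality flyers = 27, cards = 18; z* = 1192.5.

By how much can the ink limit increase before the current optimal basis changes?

Binding constraints: press time, ink. The basis is B = [[2,4],[3,1]] with det -10.
Per unit increase in ink, x* moves by d = (0.4, -0.2).
The basis stays optimal until cards reaches 0; allowable increase = 90 L.

90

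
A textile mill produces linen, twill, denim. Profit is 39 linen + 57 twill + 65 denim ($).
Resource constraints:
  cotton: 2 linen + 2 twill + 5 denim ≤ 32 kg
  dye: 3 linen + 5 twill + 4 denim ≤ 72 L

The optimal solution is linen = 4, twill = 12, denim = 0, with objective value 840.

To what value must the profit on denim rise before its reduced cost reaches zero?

66

At the optimum: cotton uses 32 of 32 (binding); dye uses 72 of 72 (binding).
Dual feasibility on the basic columns requires 2·y_cotton + 3·y_dye = 39, 2·y_cotton + 5·y_dye = 57.
→ y_cotton = 6 and y_dye = 9.
denim enters the basis when its profit ≥ yᵀa₃ = 6·5 + 9·4 = 66.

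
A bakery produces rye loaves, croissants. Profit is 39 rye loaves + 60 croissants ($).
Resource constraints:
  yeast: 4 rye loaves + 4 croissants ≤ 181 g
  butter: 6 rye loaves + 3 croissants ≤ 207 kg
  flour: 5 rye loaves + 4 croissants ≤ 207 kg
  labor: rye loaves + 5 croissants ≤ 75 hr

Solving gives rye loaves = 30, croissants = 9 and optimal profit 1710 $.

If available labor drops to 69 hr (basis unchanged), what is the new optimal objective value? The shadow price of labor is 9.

1656

Δb = -6, so new z* = 1710 + (9)·(-6) = 1710 − 54 = 1656.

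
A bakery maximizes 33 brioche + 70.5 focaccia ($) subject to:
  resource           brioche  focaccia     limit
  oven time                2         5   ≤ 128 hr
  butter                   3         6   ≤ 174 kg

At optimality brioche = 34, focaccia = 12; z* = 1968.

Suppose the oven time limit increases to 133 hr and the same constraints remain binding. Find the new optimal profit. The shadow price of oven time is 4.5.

Δb = 5, so new z* = 1968 + (4.5)·(5) = 1968 + 22.5 = 1990.5.

1990.5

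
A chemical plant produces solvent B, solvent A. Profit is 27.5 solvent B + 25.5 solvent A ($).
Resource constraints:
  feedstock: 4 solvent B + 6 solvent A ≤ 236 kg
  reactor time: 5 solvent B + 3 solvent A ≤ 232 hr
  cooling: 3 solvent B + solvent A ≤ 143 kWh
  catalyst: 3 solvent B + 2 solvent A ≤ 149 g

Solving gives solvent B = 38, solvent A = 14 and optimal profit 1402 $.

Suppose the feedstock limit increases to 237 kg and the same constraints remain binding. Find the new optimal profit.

1404.5

Binding: feedstock and reactor time. Non-binding: cooling (15 unused), catalyst (7 unused).
Slack constraints have shadow price 0 (complementary slackness).
From A_Bᵀ y = c: 4·y_feedstock + 5·y_reactor time = 27.5; 6·y_feedstock + 3·y_reactor time = 25.5.
This yields shadow prices y_feedstock = 2.5, y_reactor time = 3.5.
Δz = y_feedstock·Δb = 2.5 × (1) = 2.5, so new z* = 1402 + 2.5 = 1404.5.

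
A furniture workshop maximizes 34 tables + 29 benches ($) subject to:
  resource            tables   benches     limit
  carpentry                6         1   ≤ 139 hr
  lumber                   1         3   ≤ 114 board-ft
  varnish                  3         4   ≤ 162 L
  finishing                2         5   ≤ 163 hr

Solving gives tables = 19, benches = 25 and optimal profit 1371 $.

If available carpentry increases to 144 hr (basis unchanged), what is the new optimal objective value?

Check each constraint at x*: carpentry 139/139 (tight); lumber 94/114 (slack 20); varnish 157/162 (slack 5); finishing 163/163 (tight).
Since lumber, varnish are not tight, their duals are 0.
The binding rows give the dual system: 6·y_carpentry + 2·y_finishing = 34 and 1·y_carpentry + 5·y_finishing = 29.
→ y_carpentry = 4 and y_finishing = 5.
Δz = y_carpentry·Δb = 4 × (5) = 20, so new z* = 1371 + 20 = 1391.

1391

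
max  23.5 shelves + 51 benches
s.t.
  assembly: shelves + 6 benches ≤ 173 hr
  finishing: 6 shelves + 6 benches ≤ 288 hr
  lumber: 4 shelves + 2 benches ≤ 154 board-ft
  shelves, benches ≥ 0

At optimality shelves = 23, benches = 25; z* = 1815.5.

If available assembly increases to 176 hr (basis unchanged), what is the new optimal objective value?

Check each constraint at x*: assembly 173/173 (tight); finishing 288/288 (tight); lumber 142/154 (slack 12).
Since lumber is not tight, its dual is 0.
From A_Bᵀ y = c: 1·y_assembly + 6·y_finishing = 23.5; 6·y_assembly + 6·y_finishing = 51.
This yields shadow prices y_assembly = 5.5, y_finishing = 3.
Δz = y_assembly·Δb = 5.5 × (3) = 16.5, so new z* = 1815.5 + 16.5 = 1832.

1832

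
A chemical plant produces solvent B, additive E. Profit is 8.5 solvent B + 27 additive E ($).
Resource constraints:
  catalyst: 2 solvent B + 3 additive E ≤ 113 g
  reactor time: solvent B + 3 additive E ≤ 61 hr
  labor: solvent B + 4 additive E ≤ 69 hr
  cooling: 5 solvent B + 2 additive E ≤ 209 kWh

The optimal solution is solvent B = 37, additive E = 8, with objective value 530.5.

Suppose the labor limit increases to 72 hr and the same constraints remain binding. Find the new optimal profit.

535

Check each constraint at x*: catalyst 98/113 (slack 15); reactor time 61/61 (tight); labor 69/69 (tight); cooling 201/209 (slack 8).
Slack constraints have shadow price 0 (complementary slackness).
The binding rows give the dual system: 1·y_reactor time + 1·y_labor = 8.5 and 3·y_reactor time + 4·y_labor = 27.
This yields shadow prices y_reactor time = 7, y_labor = 1.5.
Δz = y_labor·Δb = 1.5 × (3) = 4.5, so new z* = 530.5 + 4.5 = 535.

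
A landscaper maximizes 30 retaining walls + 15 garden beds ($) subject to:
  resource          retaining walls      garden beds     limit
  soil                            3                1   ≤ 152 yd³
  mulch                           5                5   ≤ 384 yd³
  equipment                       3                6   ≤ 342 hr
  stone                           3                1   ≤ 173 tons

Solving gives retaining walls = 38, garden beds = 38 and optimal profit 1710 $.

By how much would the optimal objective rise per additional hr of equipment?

1

Binding: soil and equipment. Non-binding: mulch (4 unused), stone (21 unused).
Since mulch, stone are not tight, their duals are 0.
Dual feasibility on the basic columns requires 3·y_soil + 3·y_equipment = 30, 1·y_soil + 6·y_equipment = 15.
Solving: y_soil = 9, y_equipment = 1.
Shadow price of equipment = 1.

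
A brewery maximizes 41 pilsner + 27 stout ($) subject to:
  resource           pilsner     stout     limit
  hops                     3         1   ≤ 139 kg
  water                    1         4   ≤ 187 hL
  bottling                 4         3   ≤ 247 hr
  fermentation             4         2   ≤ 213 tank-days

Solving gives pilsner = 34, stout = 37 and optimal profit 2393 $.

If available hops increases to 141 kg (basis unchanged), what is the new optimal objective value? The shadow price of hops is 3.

Δb = 2, so new z* = 2393 + (3)·(2) = 2393 + 6 = 2399.

2399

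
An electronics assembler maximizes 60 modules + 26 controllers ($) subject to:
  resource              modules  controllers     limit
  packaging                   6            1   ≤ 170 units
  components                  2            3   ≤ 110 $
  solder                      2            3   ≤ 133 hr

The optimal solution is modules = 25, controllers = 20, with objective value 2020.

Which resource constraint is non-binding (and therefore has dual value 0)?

solder

packaging: 170/170 (binding)
components: 110/110 (binding)
solder: 110/133 (slack 23)
By complementary slackness, a constraint with positive slack has shadow price 0 → solder.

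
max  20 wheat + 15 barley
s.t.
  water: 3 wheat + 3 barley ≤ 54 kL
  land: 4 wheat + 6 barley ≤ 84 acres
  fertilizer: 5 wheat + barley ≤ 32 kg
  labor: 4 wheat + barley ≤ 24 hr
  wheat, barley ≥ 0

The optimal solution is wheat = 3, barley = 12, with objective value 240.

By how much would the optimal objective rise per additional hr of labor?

3

At the optimum: water uses 45 of 54 (slack = 9); land uses 84 of 84 (binding); fertilizer uses 27 of 32 (slack = 5); labor uses 24 of 24 (binding).
By complementary slackness, y = 0 for the non-binding constraints.
Dual feasibility on the basic columns requires 4·y_land + 4·y_labor = 20, 6·y_land + 1·y_labor = 15.
This yields shadow prices y_land = 2, y_labor = 3.
Shadow price of labor = 3.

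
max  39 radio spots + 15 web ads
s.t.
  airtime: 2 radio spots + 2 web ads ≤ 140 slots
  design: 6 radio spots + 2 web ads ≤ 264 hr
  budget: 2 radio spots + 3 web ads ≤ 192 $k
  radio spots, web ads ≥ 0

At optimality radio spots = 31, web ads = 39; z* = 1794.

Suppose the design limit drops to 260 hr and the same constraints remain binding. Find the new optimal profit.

Binding: airtime and design. Non-binding: budget (13 unused).
By complementary slackness, y = 0 for the non-binding constraint.
Dual feasibility on the basic columns requires 2·y_airtime + 6·y_design = 39, 2·y_airtime + 2·y_design = 15.
Solving: y_airtime = 1.5, y_design = 6.
Δz = y_design·Δb = 6 × (-4) = -24, so new z* = 1794 − 24 = 1770.

1770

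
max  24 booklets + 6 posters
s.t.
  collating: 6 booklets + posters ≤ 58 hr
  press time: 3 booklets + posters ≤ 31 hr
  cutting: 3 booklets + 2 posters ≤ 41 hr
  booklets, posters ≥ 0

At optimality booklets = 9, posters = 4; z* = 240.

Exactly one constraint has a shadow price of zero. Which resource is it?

cutting

collating: 58/58 (binding)
press time: 31/31 (binding)
cutting: 35/41 (slack 6)
By complementary slackness, a constraint with positive slack has shadow price 0 → cutting.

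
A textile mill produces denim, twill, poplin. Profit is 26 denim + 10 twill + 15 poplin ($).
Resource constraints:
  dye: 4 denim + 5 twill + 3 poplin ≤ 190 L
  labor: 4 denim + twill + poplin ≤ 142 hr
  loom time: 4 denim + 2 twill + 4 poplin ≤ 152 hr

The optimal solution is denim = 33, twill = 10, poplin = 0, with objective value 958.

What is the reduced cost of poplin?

-2

At the optimum: dye uses 182 of 190 (slack = 8); labor uses 142 of 142 (binding); loom time uses 152 of 152 (binding).
Since dye is not tight, its dual is 0.
Dual feasibility on the basic columns requires 4·y_labor + 4·y_loom time = 26, 1·y_labor + 2·y_loom time = 10.
Solving: y_labor = 3, y_loom time = 3.5.
Reduced cost of poplin: c₃ − yᵀa₃ = 15 − (3·1 + 3.5·4) = 15 − 17 = -2.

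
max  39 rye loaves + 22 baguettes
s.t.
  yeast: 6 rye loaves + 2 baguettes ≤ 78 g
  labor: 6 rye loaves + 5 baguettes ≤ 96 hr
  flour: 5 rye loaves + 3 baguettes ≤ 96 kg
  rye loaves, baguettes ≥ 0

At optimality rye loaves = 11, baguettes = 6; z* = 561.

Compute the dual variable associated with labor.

At the optimum: yeast uses 78 of 78 (binding); labor uses 96 of 96 (binding); flour uses 73 of 96 (slack = 23).
Since flour is not tight, its dual is 0.
Dual feasibility on the basic columns requires 6·y_yeast + 6·y_labor = 39, 2·y_yeast + 5·y_labor = 22.
This yields shadow prices y_yeast = 3.5, y_labor = 3.
Shadow price of labor = 3.

3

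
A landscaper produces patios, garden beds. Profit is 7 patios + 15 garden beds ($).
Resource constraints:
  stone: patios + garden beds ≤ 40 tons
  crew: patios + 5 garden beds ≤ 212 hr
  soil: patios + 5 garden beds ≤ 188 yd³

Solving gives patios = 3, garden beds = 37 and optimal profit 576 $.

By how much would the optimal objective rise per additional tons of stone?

5

At the optimum: stone uses 40 of 40 (binding); crew uses 188 of 212 (slack = 24); soil uses 188 of 188 (binding).
Since crew is not tight, its dual is 0.
Dual feasibility on the basic columns requires 1·y_stone + 1·y_soil = 7, 1·y_stone + 5·y_soil = 15.
This yields shadow prices y_stone = 5, y_soil = 2.
Shadow price of stone = 5.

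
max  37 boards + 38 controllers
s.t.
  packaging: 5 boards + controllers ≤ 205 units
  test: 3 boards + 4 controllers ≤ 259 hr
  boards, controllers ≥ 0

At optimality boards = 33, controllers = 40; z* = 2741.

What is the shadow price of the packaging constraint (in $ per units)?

2

At the optimum: packaging uses 205 of 205 (binding); test uses 259 of 259 (binding).
Dual feasibility on the basic columns requires 5·y_packaging + 3·y_test = 37, 1·y_packaging + 4·y_test = 38.
Solving: y_packaging = 2, y_test = 9.
Shadow price of packaging = 2.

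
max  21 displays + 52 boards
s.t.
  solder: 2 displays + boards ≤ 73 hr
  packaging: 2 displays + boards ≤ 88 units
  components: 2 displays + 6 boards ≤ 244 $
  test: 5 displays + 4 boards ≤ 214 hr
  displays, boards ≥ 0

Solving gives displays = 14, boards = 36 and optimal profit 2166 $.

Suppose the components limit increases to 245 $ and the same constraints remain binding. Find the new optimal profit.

Check each constraint at x*: solder 64/73 (slack 9); packaging 64/88 (slack 24); components 244/244 (tight); test 214/214 (tight).
Slack constraints have shadow price 0 (complementary slackness).
Dual feasibility on the basic columns requires 2·y_components + 5·y_test = 21, 6·y_components + 4·y_test = 52.
Solving: y_components = 8, y_test = 1.
Δz = y_components·Δb = 8 × (1) = 8, so new z* = 2166 + 8 = 2174.

2174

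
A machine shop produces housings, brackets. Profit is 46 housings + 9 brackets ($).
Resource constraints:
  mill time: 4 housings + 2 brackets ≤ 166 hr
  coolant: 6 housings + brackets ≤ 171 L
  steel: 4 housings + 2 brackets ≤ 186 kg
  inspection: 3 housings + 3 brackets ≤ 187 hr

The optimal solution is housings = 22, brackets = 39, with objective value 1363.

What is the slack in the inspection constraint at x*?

inspection used = 3·22 + 3·39 = 183; slack = 187 − 183 = 4.

4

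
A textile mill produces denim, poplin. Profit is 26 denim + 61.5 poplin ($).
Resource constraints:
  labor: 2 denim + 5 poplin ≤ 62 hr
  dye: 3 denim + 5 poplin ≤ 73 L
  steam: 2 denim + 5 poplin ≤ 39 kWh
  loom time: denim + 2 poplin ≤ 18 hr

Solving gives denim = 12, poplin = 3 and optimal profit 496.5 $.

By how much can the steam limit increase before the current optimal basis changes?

Binding constraints: steam, loom time. The basis is B = [[2,5],[1,2]] with det -1.
Per unit increase in steam, x* moves by d = (-2, 1).
The basis stays optimal until denim reaches 0; allowable increase = 6 kWh.

6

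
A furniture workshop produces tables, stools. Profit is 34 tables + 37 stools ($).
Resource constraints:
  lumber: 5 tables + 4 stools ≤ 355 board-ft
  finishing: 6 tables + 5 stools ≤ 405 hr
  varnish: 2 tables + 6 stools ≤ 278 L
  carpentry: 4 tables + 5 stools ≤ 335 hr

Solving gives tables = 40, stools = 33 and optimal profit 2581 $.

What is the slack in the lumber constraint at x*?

lumber used = 5·40 + 4·33 = 332; slack = 355 − 332 = 23.

23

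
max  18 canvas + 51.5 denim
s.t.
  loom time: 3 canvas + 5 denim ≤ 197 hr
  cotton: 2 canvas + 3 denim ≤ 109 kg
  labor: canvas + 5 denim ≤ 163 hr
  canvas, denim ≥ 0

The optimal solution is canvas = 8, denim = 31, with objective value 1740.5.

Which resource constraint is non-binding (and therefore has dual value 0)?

loom time: 179/197 (slack 18)
cotton: 109/109 (binding)
labor: 163/163 (binding)
By complementary slackness, a constraint with positive slack has shadow price 0 → loom time.

loom time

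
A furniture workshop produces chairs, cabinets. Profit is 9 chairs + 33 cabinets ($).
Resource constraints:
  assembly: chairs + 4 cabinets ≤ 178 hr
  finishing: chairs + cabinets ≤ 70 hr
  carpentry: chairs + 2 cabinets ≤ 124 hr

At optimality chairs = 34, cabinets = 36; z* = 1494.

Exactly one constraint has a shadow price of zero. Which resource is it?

assembly: 178/178 (binding)
finishing: 70/70 (binding)
carpentry: 106/124 (slack 18)
By complementary slackness, a constraint with positive slack has shadow price 0 → carpentry.

carpentry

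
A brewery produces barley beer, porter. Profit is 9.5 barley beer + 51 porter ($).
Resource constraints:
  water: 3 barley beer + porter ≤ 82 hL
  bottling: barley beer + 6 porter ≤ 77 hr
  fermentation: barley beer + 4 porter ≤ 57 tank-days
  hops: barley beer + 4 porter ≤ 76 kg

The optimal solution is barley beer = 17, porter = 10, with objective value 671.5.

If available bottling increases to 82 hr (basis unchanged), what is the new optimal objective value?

Binding: bottling and fermentation. Non-binding: water (21 unused), hops (19 unused).
By complementary slackness, y = 0 for the non-binding constraints.
From A_Bᵀ y = c: 1·y_bottling + 1·y_fermentation = 9.5; 6·y_bottling + 4·y_fermentation = 51.
→ y_bottling = 6.5 and y_fermentation = 3.
Δz = y_bottling·Δb = 6.5 × (5) = 32.5, so new z* = 671.5 + 32.5 = 704.

704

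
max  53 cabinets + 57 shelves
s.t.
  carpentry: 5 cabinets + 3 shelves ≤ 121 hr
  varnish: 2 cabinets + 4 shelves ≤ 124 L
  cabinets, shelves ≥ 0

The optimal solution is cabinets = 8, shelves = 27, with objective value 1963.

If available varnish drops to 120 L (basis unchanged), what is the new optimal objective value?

Both carpentry and varnish are binding at x*.
Dual feasibility on the basic columns requires 5·y_carpentry + 2·y_varnish = 53, 3·y_carpentry + 4·y_varnish = 57.
→ y_carpentry = 7 and y_varnish = 9.
Δz = y_varnish·Δb = 9 × (-4) = -36, so new z* = 1963 − 36 = 1927.

1927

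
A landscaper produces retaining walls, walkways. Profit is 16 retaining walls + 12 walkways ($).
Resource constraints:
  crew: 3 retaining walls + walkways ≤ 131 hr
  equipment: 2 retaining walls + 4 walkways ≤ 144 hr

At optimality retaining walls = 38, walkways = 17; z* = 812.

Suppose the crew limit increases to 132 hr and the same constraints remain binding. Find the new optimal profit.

816

At the optimum: crew uses 131 of 131 (binding); equipment uses 144 of 144 (binding).
The binding rows give the dual system: 3·y_crew + 2·y_equipment = 16 and 1·y_crew + 4·y_equipment = 12.
This yields shadow prices y_crew = 4, y_equipment = 2.
Δz = y_crew·Δb = 4 × (1) = 4, so new z* = 812 + 4 = 816.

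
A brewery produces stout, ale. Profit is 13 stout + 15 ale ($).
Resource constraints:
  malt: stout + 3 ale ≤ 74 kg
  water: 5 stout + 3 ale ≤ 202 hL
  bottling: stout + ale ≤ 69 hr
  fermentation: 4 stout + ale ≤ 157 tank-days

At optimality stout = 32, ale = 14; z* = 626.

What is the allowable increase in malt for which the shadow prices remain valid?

Binding constraints: malt, water. The basis is B = [[1,3],[5,3]] with det -12.
Per unit increase in malt, x* moves by d = (-0.25, 0.4167).
The basis stays optimal until stout reaches 0; allowable increase = 128 kg.

128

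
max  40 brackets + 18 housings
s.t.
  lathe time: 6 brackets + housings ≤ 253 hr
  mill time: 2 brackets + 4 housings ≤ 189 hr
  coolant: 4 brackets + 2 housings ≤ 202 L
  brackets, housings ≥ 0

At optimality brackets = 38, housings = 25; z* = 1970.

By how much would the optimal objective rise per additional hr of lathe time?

At the optimum: lathe time uses 253 of 253 (binding); mill time uses 176 of 189 (slack = 13); coolant uses 202 of 202 (binding).
Since mill time is not tight, its dual is 0.
The binding rows give the dual system: 6·y_lathe time + 4·y_coolant = 40 and 1·y_lathe time + 2·y_coolant = 18.
→ y_lathe time = 1 and y_coolant = 8.5.
Shadow price of lathe time = 1.

1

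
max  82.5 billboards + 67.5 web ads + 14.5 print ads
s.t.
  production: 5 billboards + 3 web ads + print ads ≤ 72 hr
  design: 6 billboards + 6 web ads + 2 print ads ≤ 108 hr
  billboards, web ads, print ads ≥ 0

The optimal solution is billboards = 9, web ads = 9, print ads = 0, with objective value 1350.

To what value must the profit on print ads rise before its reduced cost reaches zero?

Check each constraint at x*: production 72/72 (tight); design 108/108 (tight).
The binding rows give the dual system: 5·y_production + 6·y_design = 82.5 and 3·y_production + 6·y_design = 67.5.
→ y_production = 7.5 and y_design = 7.5.
print ads enters the basis when its profit ≥ yᵀa₃ = 7.5·1 + 7.5·2 = 22.5.

22.5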